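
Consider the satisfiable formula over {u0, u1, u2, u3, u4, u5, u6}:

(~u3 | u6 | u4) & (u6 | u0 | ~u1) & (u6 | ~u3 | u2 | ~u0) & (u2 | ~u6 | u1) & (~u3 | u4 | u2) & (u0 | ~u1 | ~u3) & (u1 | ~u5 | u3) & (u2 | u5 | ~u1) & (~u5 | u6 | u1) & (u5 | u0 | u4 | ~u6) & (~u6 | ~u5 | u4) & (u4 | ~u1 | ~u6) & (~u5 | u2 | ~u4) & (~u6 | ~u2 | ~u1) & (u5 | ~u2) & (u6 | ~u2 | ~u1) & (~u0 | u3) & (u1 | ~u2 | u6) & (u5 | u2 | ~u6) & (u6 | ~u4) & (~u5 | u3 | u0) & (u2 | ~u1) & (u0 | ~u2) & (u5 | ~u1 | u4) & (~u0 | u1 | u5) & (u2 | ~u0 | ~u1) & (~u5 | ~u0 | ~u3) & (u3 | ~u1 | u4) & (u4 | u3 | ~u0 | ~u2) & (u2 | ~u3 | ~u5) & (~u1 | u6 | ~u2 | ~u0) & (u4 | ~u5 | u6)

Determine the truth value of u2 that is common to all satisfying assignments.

Suppose u2 = 1.
Unit clause (u5) forces u5 = 1.
Unit clause (u0) forces u0 = 1.
Unit clause (u3) forces u3 = 1.
That conflicts with the unit clause (~u3).
So every satisfying assignment has u2 = False.

False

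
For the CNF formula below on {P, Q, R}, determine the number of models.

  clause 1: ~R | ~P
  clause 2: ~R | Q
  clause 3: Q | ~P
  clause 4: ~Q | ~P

3

There are 2^3 = 8 truth assignments over (P, Q, R).
Check each against the 4 clauses (columns in the order P, Q, R):
  F F F  ✓ satisfies all
  F F T  ✗ fails (~R | Q)
  F T F  ✓ satisfies all
  F T T  ✓ satisfies all
  T F F  ✗ fails (Q | ~P)
  T F T  ✗ fails (~R | ~P)
  T T F  ✗ fails (~Q | ~P)
  T T T  ✗ fails (~R | ~P)
3 of the 8 rows are models.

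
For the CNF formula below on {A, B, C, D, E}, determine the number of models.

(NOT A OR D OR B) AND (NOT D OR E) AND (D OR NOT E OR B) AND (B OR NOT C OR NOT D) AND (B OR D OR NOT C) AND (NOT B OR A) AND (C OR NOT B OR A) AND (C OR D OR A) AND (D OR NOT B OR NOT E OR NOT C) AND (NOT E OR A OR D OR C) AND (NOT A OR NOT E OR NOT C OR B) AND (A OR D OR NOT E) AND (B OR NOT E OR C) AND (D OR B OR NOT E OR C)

There are 2^5 = 32 truth assignments over (A, B, C, D, E).
Split on E. With E = true, the clauses containing E are satisfied and NOT E drops from the rest; 3 of the 2^4 = 16 assignments to the other variables satisfy what remains.
With E = false, by the same count on the reduced clause set, 2 assignments work.
Total: 3 + 2 = 5.

5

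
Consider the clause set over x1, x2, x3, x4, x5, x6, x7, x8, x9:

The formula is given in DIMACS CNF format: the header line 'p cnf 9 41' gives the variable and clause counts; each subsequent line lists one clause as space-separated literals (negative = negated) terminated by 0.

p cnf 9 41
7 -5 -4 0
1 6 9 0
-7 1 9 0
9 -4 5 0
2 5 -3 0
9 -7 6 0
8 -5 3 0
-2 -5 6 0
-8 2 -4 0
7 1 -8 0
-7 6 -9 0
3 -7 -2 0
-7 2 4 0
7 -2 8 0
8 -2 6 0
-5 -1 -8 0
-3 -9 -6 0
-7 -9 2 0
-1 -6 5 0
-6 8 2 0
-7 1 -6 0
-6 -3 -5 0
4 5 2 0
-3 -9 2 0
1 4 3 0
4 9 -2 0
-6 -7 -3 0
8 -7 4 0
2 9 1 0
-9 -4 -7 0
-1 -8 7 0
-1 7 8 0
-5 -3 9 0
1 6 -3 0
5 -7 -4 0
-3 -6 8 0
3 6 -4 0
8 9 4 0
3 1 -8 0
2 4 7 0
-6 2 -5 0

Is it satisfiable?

Suppose x7 = True.
Suppose x1 = True.
Suppose x9 = True.
Unit clause (x6) forces x6 = True.
Unit clause (¬x3) forces x3 = False.
Unit clause (¬x2) forces x2 = False.
That conflicts with the unit clause (x2).
So x9 must be the other value — set x9 = False.
Unit clause (x6) forces x6 = True.
Unit clause (x5) forces x5 = True.
Unit clause (¬x8) forces x8 = False.
Unit clause (x3) forces x3 = True.
That conflicts with the unit clause (¬x3).
Either choice for x9 ends in contradiction.
So x1 must be the other value — set x1 = False.
Unit clause (x9) forces x9 = True.
Unit clause (x6) forces x6 = True.
That conflicts with the unit clause (¬x6).
Either choice for x1 ends in contradiction.
So x7 must be the other value — set x7 = False.
Suppose x5 = False.
Suppose x9 = True.
Suppose x2 = True.
Unit clause (x8) forces x8 = True.
Unit clause (x1) forces x1 = True.
That conflicts with the unit clause (¬x1).
So x2 must be the other value — set x2 = False.
Unit clause (¬x3) forces x3 = False.
Unit clause (x4) forces x4 = True.
Unit clause (¬x8) forces x8 = False.
Unit clause (¬x6) forces x6 = False.
That conflicts with the unit clause (x6).
Either choice for x2 ends in contradiction.
So x9 must be the other value — set x9 = False.
Unit clause (¬x4) forces x4 = False.
Unit clause (x2) forces x2 = True.
That conflicts with the unit clause (¬x2).
Either choice for x9 ends in contradiction.
So x5 must be the other value — set x5 = True.
Unit clause (¬x4) forces x4 = False.
Unit clause (x2) forces x2 = True.
Unit clause (x6) forces x6 = True.
Unit clause (x8) forces x8 = True.
Unit clause (x1) forces x1 = True.
That conflicts with the unit clause (¬x1).
Either choice for x5 ends in contradiction.
Either choice for x7 ends in contradiction.
No assignment satisfies every clause.

Unsatisfiable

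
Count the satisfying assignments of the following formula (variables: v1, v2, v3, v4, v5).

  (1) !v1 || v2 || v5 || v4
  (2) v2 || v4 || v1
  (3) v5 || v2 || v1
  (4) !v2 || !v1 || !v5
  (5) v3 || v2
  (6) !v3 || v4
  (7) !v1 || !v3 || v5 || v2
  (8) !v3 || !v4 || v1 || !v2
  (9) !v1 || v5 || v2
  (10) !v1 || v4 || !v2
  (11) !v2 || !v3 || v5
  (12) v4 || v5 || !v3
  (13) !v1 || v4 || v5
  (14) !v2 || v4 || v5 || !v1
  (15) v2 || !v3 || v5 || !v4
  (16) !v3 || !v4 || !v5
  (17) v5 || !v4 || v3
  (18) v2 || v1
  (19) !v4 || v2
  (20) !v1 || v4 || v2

3

There are 2^5 = 32 truth assignments over (v1, v2, v3, v4, v5).
Split on v5. With v5 = true, the clauses containing v5 are satisfied and !v5 drops from the rest; 2 of the 2^4 = 16 assignments to the other variables satisfy what remains.
With v5 = false, by the same count on the reduced clause set, 1 assignment works.
Total: 2 + 1 = 3.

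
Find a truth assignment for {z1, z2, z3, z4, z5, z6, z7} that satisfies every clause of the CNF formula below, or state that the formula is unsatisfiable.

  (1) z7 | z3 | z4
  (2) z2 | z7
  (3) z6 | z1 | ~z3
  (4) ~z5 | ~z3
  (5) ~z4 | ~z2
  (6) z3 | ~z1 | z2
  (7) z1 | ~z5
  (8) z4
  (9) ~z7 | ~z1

The clause (z4) is unit, so z4 = 1.
The clause (~z2) is unit, so z2 = 0.
The clause (z7) is unit, so z7 = 1.
The clause (~z1) is unit, so z1 = 0.
The clause (~z5) is unit, so z5 = 0.
Try z6 = 0.
The clause (~z3) is unit, so z3 = 0.
Every clause now holds.

z1 ↦ 0; z2 ↦ 0; z3 ↦ 0; z4 ↦ 1; z5 ↦ 0; z6 ↦ 0; z7 ↦ 1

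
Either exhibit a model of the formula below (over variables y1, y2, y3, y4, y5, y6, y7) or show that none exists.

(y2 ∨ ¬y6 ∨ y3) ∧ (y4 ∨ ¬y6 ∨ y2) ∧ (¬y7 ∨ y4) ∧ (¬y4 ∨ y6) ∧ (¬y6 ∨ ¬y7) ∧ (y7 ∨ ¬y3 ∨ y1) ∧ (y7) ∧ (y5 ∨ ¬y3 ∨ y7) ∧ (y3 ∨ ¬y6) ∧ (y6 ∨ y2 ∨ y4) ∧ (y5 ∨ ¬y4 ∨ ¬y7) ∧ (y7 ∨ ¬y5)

UNSATISFIABLE

From the singleton clause (y7), y7 = True.
From the singleton clause (y4), y4 = True.
From the singleton clause (y6), y6 = True.
That conflicts with the unit clause (¬y6).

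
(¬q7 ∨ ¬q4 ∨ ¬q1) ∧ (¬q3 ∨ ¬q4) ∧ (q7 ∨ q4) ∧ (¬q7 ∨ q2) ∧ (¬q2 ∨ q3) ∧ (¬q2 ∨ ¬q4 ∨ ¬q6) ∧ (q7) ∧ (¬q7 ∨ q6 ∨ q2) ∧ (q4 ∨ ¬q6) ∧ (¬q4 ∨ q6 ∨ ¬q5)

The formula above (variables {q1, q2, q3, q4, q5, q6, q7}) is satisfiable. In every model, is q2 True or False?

Suppose q2 = False.
(¬q7) alone gives q7 = False.
Now (q7) is unsatisfied and unit — conflict.
So every satisfying assignment has q2 = True.

True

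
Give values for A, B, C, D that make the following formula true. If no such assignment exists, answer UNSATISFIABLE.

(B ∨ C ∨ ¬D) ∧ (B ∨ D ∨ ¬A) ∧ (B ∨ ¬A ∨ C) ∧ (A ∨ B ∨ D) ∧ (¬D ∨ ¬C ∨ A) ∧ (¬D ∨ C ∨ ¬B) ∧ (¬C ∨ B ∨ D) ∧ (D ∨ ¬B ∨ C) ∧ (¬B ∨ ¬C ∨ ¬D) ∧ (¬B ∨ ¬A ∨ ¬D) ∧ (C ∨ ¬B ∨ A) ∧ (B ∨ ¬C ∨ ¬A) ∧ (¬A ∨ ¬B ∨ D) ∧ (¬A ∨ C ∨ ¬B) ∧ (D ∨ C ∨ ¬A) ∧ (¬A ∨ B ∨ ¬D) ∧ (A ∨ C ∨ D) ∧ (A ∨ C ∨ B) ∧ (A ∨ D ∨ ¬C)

UNSATISFIABLE

Try B = True.
Try D = False.
Unit clause (C) forces C = True.
Unit clause (¬A) forces A = False.
But (A) is also a unit clause — contradiction.
Backtrack on D: now try D = True.
Unit clause (C) forces C = True.
But (¬C) is also a unit clause — contradiction.
Either choice for D ends in contradiction.
Backtrack on B: now try B = False.
Try C = True.
Unit clause (D) forces D = True.
Unit clause (A) forces A = True.
But (¬A) is also a unit clause — contradiction.
Backtrack on C: now try C = False.
Unit clause (¬D) forces D = False.
Unit clause (¬A) forces A = False.
But (A) is also a unit clause — contradiction.
Either choice for C ends in contradiction.
Either choice for B ends in contradiction.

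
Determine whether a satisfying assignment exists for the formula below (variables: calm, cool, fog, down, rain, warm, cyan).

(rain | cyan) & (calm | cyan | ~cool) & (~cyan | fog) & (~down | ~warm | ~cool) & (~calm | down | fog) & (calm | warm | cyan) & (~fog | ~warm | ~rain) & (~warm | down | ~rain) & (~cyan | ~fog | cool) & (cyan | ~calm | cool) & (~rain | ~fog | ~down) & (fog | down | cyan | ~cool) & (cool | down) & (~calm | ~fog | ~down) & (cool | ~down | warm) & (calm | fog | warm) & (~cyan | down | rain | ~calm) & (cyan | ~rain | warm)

Yes, satisfiable

Try rain = 0.
(cyan) alone gives cyan = 1.
(fog) alone gives fog = 1.
(cool) alone gives cool = 1.
Try down = 0.
(~calm) alone gives calm = 0.
No clause remains; warm is free.
A satisfying assignment: calm=0; cool=1; fog=1; down=0; rain=0; warm=0; cyan=1.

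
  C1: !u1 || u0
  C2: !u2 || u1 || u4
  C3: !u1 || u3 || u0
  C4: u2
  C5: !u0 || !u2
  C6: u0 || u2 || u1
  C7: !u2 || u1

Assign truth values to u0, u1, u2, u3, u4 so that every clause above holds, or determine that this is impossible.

UNSATISFIABLE

Unit clause (u2) forces u2 = true.
Unit clause (!u0) forces u0 = false.
Unit clause (!u1) forces u1 = false.
That conflicts with the unit clause (u1).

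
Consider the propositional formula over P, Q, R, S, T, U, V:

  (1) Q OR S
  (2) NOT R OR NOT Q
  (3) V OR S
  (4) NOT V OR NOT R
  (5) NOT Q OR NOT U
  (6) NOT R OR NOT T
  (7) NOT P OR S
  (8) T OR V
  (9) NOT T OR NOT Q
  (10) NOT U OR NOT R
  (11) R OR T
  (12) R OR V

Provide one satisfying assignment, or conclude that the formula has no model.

Suppose Q = false.
The clause (S) is unit, so S = true.
Suppose V = true.
The clause (NOT R) is unit, so R = false.
The clause (T) is unit, so T = true.
All clauses hold; P, U can take either value.

P: true,  Q: false,  R: false,  S: true,  T: true,  U: false,  V: true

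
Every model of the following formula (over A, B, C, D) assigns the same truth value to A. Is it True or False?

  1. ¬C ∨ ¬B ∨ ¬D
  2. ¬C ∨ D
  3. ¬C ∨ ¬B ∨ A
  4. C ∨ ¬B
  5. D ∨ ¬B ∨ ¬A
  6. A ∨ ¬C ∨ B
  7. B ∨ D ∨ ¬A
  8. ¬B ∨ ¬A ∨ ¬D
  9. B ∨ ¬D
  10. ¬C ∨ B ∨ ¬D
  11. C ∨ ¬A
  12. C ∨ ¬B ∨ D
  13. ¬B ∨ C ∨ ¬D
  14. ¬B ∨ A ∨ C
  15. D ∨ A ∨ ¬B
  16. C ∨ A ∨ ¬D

False

Suppose A = True.
The clause (C) is unit, so C = True.
The clause (D) is unit, so D = True.
The clause (¬B) is unit, so B = False.
Now (B) is unsatisfied and unit — conflict.
So every satisfying assignment has A = False.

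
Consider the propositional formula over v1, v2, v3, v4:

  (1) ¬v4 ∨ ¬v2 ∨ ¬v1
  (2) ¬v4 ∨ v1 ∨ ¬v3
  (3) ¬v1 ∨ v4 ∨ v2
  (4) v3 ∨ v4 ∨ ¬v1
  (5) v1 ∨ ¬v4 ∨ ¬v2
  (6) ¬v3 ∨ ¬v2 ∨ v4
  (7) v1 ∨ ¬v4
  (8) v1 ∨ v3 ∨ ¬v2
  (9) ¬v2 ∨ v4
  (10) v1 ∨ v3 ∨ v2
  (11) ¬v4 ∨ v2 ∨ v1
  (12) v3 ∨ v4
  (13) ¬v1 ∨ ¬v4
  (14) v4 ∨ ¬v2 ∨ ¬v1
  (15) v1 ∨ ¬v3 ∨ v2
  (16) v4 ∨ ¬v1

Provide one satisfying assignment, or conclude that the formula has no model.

UNSATISFIABLE

Branch on v1: set v1 = True.
From the singleton clause (¬v4), v4 = False.
But (v4) is also a unit clause — contradiction.
Undo v1 and try v1 = False.
From the singleton clause (¬v4), v4 = False.
From the singleton clause (¬v2), v2 = False.
From the singleton clause (v3), v3 = True.
But (¬v3) is also a unit clause — contradiction.
Both values of v1 lead to a conflict.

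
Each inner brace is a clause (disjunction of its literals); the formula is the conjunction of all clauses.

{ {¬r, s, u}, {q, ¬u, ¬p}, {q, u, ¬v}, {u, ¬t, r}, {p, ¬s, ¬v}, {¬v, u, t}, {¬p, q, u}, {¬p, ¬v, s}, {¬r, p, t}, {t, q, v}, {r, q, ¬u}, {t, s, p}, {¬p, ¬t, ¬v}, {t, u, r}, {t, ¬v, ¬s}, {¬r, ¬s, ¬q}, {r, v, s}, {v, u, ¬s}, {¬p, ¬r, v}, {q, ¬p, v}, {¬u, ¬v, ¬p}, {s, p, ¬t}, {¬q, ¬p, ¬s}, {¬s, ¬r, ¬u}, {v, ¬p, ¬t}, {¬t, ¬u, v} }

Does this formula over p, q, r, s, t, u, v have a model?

Case r = False:
Case u = True:
The clause (q) is unit, so q = True.
Case v = False:
The clause (s) is unit, so s = True.
The clause (¬p) is unit, so p = False.
The clause (¬t) is unit, so t = False.
Every clause now holds.
A satisfying assignment: p=False; q=True; r=False; s=True; t=False; u=True; v=False.

Yes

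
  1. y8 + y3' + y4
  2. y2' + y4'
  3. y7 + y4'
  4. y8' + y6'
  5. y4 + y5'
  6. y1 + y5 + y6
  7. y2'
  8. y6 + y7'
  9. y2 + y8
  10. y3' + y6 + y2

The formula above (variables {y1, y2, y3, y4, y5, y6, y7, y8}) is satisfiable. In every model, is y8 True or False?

Suppose y8 = 0.
(y2') alone gives y2 = 0.
Now (y2) is unsatisfied and unit — conflict.
So every satisfying assignment has y8 = True.

True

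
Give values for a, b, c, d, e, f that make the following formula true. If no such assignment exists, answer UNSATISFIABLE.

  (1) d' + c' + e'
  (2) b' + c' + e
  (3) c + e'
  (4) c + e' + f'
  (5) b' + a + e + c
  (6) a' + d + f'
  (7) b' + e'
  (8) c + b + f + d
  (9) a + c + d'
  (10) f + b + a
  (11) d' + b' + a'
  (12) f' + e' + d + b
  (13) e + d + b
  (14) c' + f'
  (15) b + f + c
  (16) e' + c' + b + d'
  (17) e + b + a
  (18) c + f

a=1, b=0, c=1, d=0, e=1, f=0

Branch on c: set c = 1.
Unit clause (f') forces f = 0.
Branch on d: set d = 0.
Branch on b: set b = 0.
Unit clause (a) forces a = 1.
Unit clause (e) forces e = 1.
All clauses are satisfied.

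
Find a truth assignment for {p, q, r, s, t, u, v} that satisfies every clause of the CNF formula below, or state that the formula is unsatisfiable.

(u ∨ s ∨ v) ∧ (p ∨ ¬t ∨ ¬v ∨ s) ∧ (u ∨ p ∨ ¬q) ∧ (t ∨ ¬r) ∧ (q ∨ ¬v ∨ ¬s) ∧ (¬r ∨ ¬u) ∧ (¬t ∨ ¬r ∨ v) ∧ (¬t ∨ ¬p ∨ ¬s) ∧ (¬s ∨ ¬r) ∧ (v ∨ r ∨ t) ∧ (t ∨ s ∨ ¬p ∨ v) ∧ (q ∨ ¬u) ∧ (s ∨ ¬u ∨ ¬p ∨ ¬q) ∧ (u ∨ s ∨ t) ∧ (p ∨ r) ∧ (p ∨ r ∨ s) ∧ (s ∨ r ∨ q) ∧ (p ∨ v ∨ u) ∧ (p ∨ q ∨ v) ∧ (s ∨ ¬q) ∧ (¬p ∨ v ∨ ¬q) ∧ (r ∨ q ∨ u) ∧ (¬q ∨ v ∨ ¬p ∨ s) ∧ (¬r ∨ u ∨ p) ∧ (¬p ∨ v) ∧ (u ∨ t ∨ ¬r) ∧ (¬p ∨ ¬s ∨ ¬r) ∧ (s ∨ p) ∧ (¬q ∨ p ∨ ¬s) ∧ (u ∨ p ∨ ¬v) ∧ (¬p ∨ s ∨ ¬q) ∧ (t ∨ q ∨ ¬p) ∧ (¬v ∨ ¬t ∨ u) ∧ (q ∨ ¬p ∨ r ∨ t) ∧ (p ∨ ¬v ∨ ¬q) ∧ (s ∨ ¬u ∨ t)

p=True,  q=True,  r=False,  s=True,  t=False,  u=False,  v=True

Suppose t = False.
From the singleton clause (¬r), r = False.
From the singleton clause (v), v = True.
From the singleton clause (p), p = True.
From the singleton clause (q), q = True.
From the singleton clause (s), s = True.
No clause remains; u is free.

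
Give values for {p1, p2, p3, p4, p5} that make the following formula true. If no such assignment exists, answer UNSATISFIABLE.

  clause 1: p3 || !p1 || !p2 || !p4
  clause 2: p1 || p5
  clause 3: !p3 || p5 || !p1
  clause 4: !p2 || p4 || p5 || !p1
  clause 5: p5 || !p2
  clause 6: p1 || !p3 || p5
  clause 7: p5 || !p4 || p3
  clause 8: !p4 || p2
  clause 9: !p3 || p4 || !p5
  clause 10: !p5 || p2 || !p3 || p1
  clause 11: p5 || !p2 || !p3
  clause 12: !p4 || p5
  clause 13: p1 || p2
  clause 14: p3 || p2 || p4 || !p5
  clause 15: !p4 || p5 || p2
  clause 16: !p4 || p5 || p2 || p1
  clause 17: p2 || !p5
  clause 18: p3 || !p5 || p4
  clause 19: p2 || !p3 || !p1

p1 ↦ false, p2 ↦ true, p3 ↦ false, p4 ↦ true, p5 ↦ true

Branch on p1: set p1 = false.
The clause (p5) is unit, so p5 = true.
The clause (p2) is unit, so p2 = true.
Branch on p3: set p3 = false.
The clause (p4) is unit, so p4 = true.
Every clause now holds.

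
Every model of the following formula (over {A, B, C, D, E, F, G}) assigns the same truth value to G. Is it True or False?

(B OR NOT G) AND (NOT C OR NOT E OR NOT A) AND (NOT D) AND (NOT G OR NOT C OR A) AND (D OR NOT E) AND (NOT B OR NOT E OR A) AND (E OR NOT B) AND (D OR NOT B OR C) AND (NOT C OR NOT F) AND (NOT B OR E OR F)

Suppose G = true.
(B) alone gives B = true.
(NOT D) alone gives D = false.
(NOT E) alone gives E = false.
But (E) is also a unit clause — contradiction.
So every satisfying assignment has G = False.

False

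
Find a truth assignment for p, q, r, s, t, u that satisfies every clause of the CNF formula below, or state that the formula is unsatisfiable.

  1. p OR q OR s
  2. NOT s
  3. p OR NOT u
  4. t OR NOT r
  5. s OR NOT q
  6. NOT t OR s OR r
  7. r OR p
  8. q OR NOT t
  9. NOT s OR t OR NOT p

p: true, q: false, r: false, s: false, t: false, u: false

The clause (NOT s) is unit, so s = false.
The clause (NOT q) is unit, so q = false.
The clause (p) is unit, so p = true.
The clause (NOT t) is unit, so t = false.
The clause (NOT r) is unit, so r = false.
Every clause is now satisfied; u is unconstrained.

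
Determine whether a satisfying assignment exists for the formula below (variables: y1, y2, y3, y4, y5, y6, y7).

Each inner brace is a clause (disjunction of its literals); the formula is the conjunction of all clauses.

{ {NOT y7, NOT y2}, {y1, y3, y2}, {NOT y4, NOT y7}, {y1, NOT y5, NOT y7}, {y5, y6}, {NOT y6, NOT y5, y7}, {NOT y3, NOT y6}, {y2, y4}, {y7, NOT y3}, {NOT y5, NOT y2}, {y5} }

(y5) alone gives y5 = true.
(NOT y2) alone gives y2 = false.
(y4) alone gives y4 = true.
(NOT y7) alone gives y7 = false.
(NOT y6) alone gives y6 = false.
(NOT y3) alone gives y3 = false.
(y1) alone gives y1 = true.
Every clause now holds.
A satisfying assignment: y1 ↦ true, y2 ↦ false, y3 ↦ false, y4 ↦ true, y5 ↦ true, y6 ↦ false, y7 ↦ false.

Yes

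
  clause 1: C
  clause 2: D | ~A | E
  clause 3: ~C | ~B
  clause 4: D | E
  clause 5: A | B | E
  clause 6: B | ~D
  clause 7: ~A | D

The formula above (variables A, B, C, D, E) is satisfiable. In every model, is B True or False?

False

Suppose B = 1.
From the singleton clause (C), C = 1.
Now (~C) is unsatisfied and unit — conflict.
So every satisfying assignment has B = False.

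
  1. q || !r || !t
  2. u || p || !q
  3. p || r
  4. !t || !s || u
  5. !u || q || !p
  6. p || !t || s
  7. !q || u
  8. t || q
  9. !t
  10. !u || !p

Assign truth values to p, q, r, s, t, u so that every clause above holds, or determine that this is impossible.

From the singleton clause (!t), t = false.
From the singleton clause (q), q = true.
From the singleton clause (u), u = true.
From the singleton clause (!p), p = false.
From the singleton clause (r), r = true.
Every clause is now satisfied; s is unconstrained.

p=false; q=true; r=true; s=true; t=false; u=true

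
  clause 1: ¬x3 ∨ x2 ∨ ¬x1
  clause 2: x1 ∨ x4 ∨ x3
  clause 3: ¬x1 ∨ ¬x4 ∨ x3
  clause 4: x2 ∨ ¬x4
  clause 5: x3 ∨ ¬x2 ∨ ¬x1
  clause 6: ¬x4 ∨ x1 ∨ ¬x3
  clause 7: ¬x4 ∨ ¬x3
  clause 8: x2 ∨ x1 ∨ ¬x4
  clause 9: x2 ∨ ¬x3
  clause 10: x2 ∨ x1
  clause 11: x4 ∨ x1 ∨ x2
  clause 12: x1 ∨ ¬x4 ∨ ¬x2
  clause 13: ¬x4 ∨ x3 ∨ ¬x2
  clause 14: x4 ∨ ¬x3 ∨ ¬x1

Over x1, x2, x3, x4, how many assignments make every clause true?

There are 2^4 = 16 truth assignments over (x1, x2, x3, x4).
Split on x1. With x1 = True, the clauses containing x1 are satisfied and ¬x1 drops from the rest; 1 of the 2^3 = 8 assignments to the other variables satisfy what remains.
With x1 = False, by the same count on the reduced clause set, 1 assignment works.
Total: 1 + 1 = 2.

2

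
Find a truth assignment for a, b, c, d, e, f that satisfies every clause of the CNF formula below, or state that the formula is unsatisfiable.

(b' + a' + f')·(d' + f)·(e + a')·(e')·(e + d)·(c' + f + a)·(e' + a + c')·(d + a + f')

The clause (e') is unit, so e = 0.
The clause (a') is unit, so a = 0.
The clause (d) is unit, so d = 1.
The clause (f) is unit, so f = 1.
All clauses hold; b, c can take either value.

a: 0; b: 0; c: 0; d: 1; e: 0; f: 1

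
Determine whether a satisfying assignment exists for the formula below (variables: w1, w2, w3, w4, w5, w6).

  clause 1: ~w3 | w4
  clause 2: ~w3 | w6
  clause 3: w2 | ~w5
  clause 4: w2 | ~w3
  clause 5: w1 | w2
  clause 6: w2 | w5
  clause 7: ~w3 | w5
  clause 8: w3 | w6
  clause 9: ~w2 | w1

Branch on w3: set w3 = 0.
(w6) alone gives w6 = 1.
Branch on w2: set w2 = 1.
(w1) alone gives w1 = 1.
No clause remains; w4, w5 are free.
A satisfying assignment: w1=1,  w2=1,  w3=0,  w4=0,  w5=0,  w6=1.

Satisfiable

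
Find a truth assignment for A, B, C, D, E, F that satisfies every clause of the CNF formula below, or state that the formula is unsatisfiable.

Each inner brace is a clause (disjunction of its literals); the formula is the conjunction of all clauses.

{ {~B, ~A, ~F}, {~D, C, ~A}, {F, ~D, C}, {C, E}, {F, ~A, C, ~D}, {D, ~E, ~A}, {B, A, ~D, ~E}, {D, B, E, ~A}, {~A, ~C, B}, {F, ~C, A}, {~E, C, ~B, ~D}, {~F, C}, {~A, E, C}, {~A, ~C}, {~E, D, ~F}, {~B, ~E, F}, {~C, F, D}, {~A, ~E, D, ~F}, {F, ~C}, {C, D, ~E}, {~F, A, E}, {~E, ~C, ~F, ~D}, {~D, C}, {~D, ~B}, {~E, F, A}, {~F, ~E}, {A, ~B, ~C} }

UNSATISFIABLE

Case C = 1:
(~A) alone gives A = 0.
(F) alone gives F = 1.
(E) alone gives E = 1.
But (~E) is also a unit clause — contradiction.
Undo C and try C = 0.
(E) alone gives E = 1.
(~F) alone gives F = 0.
(~D) alone gives D = 0.
But (D) is also a unit clause — contradiction.
Both values of C lead to a conflict.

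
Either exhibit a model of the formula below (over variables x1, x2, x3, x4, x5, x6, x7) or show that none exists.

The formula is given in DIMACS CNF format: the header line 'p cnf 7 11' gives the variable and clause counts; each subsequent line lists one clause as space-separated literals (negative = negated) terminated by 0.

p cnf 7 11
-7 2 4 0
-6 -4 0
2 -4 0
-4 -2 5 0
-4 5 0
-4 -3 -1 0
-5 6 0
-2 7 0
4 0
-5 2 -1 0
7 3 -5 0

UNSATISFIABLE

(x4) alone gives x4 = True.
(¬x6) alone gives x6 = False.
(x2) alone gives x2 = True.
(x5) alone gives x5 = True.
Now (¬x5) is unsatisfied and unit — conflict.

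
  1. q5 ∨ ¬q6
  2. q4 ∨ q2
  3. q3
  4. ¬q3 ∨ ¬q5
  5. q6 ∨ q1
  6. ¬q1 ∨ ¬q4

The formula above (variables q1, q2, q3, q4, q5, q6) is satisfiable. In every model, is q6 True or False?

Suppose q6 = True.
The clause (q5) is unit, so q5 = True.
The clause (q3) is unit, so q3 = True.
That conflicts with the unit clause (¬q3).
So every satisfying assignment has q6 = False.

False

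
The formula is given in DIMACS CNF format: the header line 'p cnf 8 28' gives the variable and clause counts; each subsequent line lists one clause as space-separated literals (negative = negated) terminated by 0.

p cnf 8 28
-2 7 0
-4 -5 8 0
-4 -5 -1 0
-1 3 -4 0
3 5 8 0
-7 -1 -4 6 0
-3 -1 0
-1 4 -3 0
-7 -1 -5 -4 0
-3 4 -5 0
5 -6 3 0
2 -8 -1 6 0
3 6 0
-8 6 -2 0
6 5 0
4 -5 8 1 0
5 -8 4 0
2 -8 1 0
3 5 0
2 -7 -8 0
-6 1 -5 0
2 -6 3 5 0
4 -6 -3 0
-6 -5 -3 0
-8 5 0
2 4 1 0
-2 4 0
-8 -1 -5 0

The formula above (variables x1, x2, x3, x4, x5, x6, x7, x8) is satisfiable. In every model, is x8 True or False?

False

Suppose x8 = True.
The clause (x5) is unit, so x5 = True.
The clause (¬x1) is unit, so x1 = False.
The clause (x2) is unit, so x2 = True.
The clause (x7) is unit, so x7 = True.
The clause (x6) is unit, so x6 = True.
That conflicts with the unit clause (¬x6).
So every satisfying assignment has x8 = False.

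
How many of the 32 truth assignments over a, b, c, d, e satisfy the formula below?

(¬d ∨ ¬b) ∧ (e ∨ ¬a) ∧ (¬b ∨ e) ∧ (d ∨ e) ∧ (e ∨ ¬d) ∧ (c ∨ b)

There are 2^5 = 32 truth assignments over (a, b, c, d, e).
Split on a. With a = True, the clauses containing a are satisfied and ¬a drops from the rest; 4 of the 2^4 = 16 assignments to the other variables satisfy what remains.
With a = False, by the same count on the reduced clause set, 4 assignments work.
(One model: a=F, b=F, c=T, d=F, e=T.)
Total: 4 + 4 = 8.

8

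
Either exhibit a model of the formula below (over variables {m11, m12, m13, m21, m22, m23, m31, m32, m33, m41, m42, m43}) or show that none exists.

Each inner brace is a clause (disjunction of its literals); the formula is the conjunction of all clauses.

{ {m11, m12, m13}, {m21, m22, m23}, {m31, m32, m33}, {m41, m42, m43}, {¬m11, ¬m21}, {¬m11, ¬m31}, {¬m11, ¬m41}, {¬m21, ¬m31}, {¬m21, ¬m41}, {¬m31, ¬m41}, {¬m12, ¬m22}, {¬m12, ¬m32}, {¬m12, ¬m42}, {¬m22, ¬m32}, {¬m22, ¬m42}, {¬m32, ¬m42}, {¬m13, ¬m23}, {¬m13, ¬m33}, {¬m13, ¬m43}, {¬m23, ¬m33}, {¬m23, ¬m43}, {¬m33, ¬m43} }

Try m11 = False.
Try m12 = True.
(¬m22) alone gives m22 = False.
(¬m32) alone gives m32 = False.
(¬m42) alone gives m42 = False.
Try m21 = True.
(¬m31) alone gives m31 = False.
(m33) alone gives m33 = True.
(¬m41) alone gives m41 = False.
(m43) alone gives m43 = True.
But (¬m43) is also a unit clause — contradiction.
Undo m21 and try m21 = False.
(m23) alone gives m23 = True.
(¬m13) alone gives m13 = False.
(¬m33) alone gives m33 = False.
(m31) alone gives m31 = True.
(¬m41) alone gives m41 = False.
(m43) alone gives m43 = True.
But (¬m43) is also a unit clause — contradiction.
Either choice for m21 ends in contradiction.
Undo m12 and try m12 = False.
(m13) alone gives m13 = True.
(¬m23) alone gives m23 = False.
(¬m33) alone gives m33 = False.
(¬m43) alone gives m43 = False.
Try m21 = True.
(¬m31) alone gives m31 = False.
(m32) alone gives m32 = True.
(¬m41) alone gives m41 = False.
(m42) alone gives m42 = True.
But (¬m42) is also a unit clause — contradiction.
Undo m21 and try m21 = False.
(m22) alone gives m22 = True.
(¬m32) alone gives m32 = False.
(m31) alone gives m31 = True.
(¬m41) alone gives m41 = False.
(m42) alone gives m42 = True.
But (¬m42) is also a unit clause — contradiction.
Either choice for m21 ends in contradiction.
Either choice for m12 ends in contradiction.
Undo m11 and try m11 = True.
(¬m21) alone gives m21 = False.
(¬m31) alone gives m31 = False.
(¬m41) alone gives m41 = False.
Try m22 = True.
(¬m12) alone gives m12 = False.
(¬m32) alone gives m32 = False.
(m33) alone gives m33 = True.
(¬m42) alone gives m42 = False.
(m43) alone gives m43 = True.
But (¬m43) is also a unit clause — contradiction.
Undo m22 and try m22 = False.
(m23) alone gives m23 = True.
(¬m13) alone gives m13 = False.
(¬m33) alone gives m33 = False.
(m32) alone gives m32 = True.
(¬m12) alone gives m12 = False.
(¬m42) alone gives m42 = False.
(m43) alone gives m43 = True.
But (¬m43) is also a unit clause — contradiction.
Either choice for m22 ends in contradiction.
Either choice for m11 ends in contradiction.

UNSATISFIABLE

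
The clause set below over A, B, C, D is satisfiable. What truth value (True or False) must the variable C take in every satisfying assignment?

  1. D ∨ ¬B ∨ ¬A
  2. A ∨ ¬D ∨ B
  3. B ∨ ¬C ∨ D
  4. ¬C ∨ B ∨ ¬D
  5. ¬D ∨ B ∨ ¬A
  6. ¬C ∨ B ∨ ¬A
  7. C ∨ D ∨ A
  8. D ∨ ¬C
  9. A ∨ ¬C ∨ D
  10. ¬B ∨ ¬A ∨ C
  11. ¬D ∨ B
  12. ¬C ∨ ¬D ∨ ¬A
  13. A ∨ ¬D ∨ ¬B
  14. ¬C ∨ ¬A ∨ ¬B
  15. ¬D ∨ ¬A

False

Suppose C = True.
From the singleton clause (D), D = True.
From the singleton clause (B), B = True.
From the singleton clause (¬A), A = False.
Now (A) is unsatisfied and unit — conflict.
So every satisfying assignment has C = False.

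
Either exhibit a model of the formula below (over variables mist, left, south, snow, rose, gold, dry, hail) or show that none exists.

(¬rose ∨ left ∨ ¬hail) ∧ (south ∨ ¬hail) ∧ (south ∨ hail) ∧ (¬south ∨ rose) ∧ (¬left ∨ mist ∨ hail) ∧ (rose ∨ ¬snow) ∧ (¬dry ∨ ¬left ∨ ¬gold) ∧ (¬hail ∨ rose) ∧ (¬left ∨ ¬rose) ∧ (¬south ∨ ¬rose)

Branch on south: set south = True.
The clause (rose) is unit, so rose = True.
Now (¬rose) is unsatisfied and unit — conflict.
So south must be the other value — set south = False.
The clause (¬hail) is unit, so hail = False.
Now (hail) is unsatisfied and unit — conflict.
Neither south = True nor south = False works.

UNSATISFIABLE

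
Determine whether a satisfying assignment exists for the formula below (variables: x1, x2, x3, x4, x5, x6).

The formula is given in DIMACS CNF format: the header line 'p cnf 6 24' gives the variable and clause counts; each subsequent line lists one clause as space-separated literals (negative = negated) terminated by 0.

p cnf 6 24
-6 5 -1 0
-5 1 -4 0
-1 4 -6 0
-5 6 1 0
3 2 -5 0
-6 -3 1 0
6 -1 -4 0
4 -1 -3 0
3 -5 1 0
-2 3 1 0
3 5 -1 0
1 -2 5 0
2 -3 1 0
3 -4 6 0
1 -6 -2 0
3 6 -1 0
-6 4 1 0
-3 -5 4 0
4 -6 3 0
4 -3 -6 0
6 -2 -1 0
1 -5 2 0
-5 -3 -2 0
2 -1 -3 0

Branch on x6: set x6 = True.
Branch on x5: set x5 = True.
Branch on x1: set x1 = True.
Unit clause (x4) forces x4 = True.
Branch on x3: set x3 = False.
Unit clause (x2) forces x2 = True.
This assignment satisfies each clause.
A satisfying assignment: x1=True,  x2=True,  x3=False,  x4=True,  x5=True,  x6=True.

Satisfiable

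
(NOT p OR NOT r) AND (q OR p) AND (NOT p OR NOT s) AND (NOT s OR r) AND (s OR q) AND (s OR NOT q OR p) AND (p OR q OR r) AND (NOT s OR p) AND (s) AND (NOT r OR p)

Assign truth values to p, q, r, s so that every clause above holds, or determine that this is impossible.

UNSATISFIABLE

(s) alone gives s = true.
(NOT p) alone gives p = false.
But (p) is also a unit clause — contradiction.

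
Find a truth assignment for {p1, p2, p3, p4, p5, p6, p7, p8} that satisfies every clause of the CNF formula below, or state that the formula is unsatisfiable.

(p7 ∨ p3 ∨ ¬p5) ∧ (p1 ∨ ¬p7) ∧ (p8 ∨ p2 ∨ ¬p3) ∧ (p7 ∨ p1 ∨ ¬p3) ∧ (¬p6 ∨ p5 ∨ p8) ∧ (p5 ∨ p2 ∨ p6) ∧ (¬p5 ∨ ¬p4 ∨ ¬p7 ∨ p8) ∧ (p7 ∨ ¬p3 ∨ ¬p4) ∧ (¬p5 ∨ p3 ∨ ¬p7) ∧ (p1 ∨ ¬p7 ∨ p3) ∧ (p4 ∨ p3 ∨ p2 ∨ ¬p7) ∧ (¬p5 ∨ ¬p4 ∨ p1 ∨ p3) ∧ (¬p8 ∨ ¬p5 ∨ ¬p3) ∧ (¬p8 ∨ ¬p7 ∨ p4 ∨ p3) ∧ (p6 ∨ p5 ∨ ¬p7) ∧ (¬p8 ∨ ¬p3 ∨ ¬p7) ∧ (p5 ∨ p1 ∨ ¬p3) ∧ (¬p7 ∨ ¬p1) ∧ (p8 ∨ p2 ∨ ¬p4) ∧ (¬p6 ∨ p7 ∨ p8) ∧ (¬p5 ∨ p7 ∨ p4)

p1 ↦ True,  p2 ↦ True,  p3 ↦ False,  p4 ↦ False,  p5 ↦ False,  p6 ↦ False,  p7 ↦ False,  p8 ↦ False

Branch on p1: set p1 = True.
From the singleton clause (¬p7), p7 = False.
Branch on p3: set p3 = False.
From the singleton clause (¬p5), p5 = False.
Branch on p6: set p6 = False.
From the singleton clause (p2), p2 = True.
All clauses hold; p4, p8 can take either value.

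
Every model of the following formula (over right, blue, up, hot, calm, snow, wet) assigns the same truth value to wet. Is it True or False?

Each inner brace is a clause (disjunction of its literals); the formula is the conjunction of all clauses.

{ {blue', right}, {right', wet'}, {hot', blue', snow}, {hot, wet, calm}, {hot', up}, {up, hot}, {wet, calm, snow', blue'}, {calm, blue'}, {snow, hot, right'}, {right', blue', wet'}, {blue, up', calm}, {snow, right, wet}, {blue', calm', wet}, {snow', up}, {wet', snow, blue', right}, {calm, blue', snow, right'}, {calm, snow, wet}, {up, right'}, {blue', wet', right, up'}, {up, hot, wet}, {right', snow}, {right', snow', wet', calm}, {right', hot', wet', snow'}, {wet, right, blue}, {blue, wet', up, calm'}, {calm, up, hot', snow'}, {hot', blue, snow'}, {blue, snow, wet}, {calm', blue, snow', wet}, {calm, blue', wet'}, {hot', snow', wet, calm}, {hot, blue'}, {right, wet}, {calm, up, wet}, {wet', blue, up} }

True

Suppose wet = 0.
Unit clause (right) forces right = 1.
Unit clause (up) forces up = 1.
Unit clause (snow) forces snow = 1.
Branch on hot: set hot = 1.
Unit clause (blue) forces blue = 1.
Unit clause (calm) forces calm = 1.
But (calm') is also a unit clause — contradiction.
That branch fails; take hot = 0 instead.
Unit clause (calm) forces calm = 1.
Unit clause (blue') forces blue = 0.
But (blue) is also a unit clause — contradiction.
Either choice for hot ends in contradiction.
So every satisfying assignment has wet = True.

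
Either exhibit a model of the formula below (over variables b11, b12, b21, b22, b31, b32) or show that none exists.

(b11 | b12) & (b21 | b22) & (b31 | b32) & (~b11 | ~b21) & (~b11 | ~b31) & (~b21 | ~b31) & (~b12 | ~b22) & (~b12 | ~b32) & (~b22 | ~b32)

Branch on b11: set b11 = 1.
The clause (~b21) is unit, so b21 = 0.
The clause (b22) is unit, so b22 = 1.
The clause (~b31) is unit, so b31 = 0.
The clause (b32) is unit, so b32 = 1.
But (~b32) is also a unit clause — contradiction.
Undo b11 and try b11 = 0.
The clause (b12) is unit, so b12 = 1.
The clause (~b22) is unit, so b22 = 0.
The clause (b21) is unit, so b21 = 1.
The clause (~b31) is unit, so b31 = 0.
The clause (b32) is unit, so b32 = 1.
But (~b32) is also a unit clause — contradiction.
Both values of b11 lead to a conflict.

UNSATISFIABLE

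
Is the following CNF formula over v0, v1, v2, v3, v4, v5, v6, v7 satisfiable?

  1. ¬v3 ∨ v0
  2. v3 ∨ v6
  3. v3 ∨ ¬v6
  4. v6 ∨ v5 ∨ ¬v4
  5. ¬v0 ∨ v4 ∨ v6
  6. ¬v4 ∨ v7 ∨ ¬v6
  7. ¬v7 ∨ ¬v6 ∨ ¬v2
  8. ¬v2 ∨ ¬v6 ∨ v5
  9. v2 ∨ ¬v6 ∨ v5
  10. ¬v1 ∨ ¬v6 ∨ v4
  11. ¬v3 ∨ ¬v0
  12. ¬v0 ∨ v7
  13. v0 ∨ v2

Unsatisfiable

Try v3 = False.
Unit clause (v6) forces v6 = True.
That conflicts with the unit clause (¬v6).
Backtrack on v3: now try v3 = True.
Unit clause (v0) forces v0 = True.
That conflicts with the unit clause (¬v0).
Both values of v3 lead to a conflict.
No assignment satisfies every clause.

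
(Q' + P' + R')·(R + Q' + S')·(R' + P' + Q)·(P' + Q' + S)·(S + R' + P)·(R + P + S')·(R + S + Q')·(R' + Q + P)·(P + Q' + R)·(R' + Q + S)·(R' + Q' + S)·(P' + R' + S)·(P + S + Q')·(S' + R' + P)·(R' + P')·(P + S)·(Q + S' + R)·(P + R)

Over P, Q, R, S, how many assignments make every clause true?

There are 2^4 = 16 truth assignments over (P, Q, R, S).
Check each against the 18 clauses (columns in the order P, Q, R, S):
  F F F F  ✗ fails (P + S)
  F F F T  ✗ fails (R + P + S')
  F F T F  ✗ fails (S + R' + P)
  F F T T  ✗ fails (R' + Q + P)
  F T F F  ✗ fails (R + S + Q')
  F T F T  ✗ fails (R + Q' + S')
  F T T F  ✗ fails (S + R' + P)
  F T T T  ✗ fails (S' + R' + P)
  T F F F  ✓ satisfies all
  T F F T  ✗ fails (Q + S' + R)
  T F T F  ✗ fails (R' + P' + Q)
  T F T T  ✗ fails (R' + P' + Q)
  T T F F  ✗ fails (P' + Q' + S)
  T T F T  ✗ fails (R + Q' + S')
  T T T F  ✗ fails (Q' + P' + R')
  T T T T  ✗ fails (Q' + P' + R')
1 of the 16 rows is a model.

1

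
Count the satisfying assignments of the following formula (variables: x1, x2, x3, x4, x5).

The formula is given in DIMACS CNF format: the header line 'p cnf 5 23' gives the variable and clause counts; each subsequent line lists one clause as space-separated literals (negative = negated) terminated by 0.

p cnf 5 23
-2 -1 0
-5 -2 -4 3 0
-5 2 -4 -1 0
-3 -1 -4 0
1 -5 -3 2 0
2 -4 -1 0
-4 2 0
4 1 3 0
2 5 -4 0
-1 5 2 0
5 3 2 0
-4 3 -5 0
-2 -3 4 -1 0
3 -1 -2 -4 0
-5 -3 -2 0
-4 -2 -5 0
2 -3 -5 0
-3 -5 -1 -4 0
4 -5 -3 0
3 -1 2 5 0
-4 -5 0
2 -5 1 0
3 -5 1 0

There are 2^5 = 32 truth assignments over (x1, x2, x3, x4, x5).
Split on x3. With x3 = True, the clauses containing x3 are satisfied and ¬x3 drops from the rest; 3 of the 2^4 = 16 assignments to the other variables satisfy what remains.
With x3 = False, by the same count on the reduced clause set, 2 assignments work.
Total: 3 + 2 = 5.

5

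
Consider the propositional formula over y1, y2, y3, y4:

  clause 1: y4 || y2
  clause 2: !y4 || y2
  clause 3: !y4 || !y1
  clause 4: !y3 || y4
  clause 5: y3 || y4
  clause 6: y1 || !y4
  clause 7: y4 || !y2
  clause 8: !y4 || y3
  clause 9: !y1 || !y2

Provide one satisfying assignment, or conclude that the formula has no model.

UNSATISFIABLE

Branch on y4: set y4 = true.
The clause (y2) is unit, so y2 = true.
The clause (!y1) is unit, so y1 = false.
Now (y1) is unsatisfied and unit — conflict.
So y4 must be the other value — set y4 = false.
The clause (y2) is unit, so y2 = true.
Now (!y2) is unsatisfied and unit — conflict.
Neither y4 = true nor y4 = false works.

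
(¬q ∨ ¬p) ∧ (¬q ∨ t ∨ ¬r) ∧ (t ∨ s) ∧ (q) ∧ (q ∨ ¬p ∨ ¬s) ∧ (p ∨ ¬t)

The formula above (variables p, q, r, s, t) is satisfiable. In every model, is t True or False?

False

Suppose t = True.
From the singleton clause (q), q = True.
From the singleton clause (¬p), p = False.
But (p) is also a unit clause — contradiction.
So every satisfying assignment has t = False.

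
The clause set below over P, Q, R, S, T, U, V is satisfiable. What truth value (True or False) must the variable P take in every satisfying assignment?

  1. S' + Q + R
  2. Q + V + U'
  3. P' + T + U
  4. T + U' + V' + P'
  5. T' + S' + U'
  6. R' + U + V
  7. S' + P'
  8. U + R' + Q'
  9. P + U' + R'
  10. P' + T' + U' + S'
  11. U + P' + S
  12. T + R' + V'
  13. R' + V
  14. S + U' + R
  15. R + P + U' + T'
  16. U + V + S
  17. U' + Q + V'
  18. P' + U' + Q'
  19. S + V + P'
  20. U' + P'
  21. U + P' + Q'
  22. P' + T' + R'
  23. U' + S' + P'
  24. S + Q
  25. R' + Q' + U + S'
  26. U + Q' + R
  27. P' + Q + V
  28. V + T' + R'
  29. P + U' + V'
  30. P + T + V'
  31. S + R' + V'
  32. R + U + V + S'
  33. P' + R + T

False

Suppose P = 1.
From the singleton clause (S'), S = 0.
From the singleton clause (U), U = 1.
But (U') is also a unit clause — contradiction.
So every satisfying assignment has P = False.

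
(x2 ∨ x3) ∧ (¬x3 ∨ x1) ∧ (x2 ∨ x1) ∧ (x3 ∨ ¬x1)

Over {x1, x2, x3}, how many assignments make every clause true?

There are 2^3 = 8 truth assignments over (x1, x2, x3).
Split on x3. With x3 = True, the clauses containing x3 are satisfied and ¬x3 drops from the rest; 2 of the 2^2 = 4 assignments to the other variables satisfy what remains.
With x3 = False, by the same count on the reduced clause set, 1 assignment works.
Total: 2 + 1 = 3.

3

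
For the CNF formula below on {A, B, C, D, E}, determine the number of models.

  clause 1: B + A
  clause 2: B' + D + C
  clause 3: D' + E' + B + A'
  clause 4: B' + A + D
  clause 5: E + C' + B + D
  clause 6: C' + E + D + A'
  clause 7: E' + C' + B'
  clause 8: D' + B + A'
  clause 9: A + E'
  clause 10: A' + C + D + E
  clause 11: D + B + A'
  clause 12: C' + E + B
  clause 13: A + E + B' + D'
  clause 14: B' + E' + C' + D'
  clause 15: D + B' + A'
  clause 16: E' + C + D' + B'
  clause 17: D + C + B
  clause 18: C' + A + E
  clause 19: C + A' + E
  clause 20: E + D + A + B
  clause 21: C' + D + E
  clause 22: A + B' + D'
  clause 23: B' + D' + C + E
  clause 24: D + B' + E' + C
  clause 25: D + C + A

1

There are 2^5 = 32 truth assignments over (A, B, C, D, E).
Split on B. With B = 1, the clauses containing B are satisfied and B' drops from the rest; 1 of the 2^4 = 16 assignments to the other variables satisfy what remains.
With B = 0, by the same count on the reduced clause set, 0 assignments work.
Total: 1 + 0 = 1.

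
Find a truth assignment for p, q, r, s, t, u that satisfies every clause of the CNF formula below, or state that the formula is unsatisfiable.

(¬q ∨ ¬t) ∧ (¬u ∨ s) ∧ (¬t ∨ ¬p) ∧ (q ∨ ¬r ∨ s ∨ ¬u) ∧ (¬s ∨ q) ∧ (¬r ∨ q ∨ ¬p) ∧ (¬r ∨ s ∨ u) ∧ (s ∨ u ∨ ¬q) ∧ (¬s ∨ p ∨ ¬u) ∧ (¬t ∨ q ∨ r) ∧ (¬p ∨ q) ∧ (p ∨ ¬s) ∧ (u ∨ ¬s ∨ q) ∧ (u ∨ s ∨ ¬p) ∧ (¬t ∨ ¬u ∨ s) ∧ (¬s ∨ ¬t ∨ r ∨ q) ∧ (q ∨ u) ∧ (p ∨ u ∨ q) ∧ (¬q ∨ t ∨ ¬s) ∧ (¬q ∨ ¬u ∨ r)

Suppose q = False.
(¬s) alone gives s = False.
(¬u) alone gives u = False.
But (u) is also a unit clause — contradiction.
So q must be the other value — set q = True.
(¬t) alone gives t = False.
(¬s) alone gives s = False.
(¬u) alone gives u = False.
But (u) is also a unit clause — contradiction.
Either choice for q ends in contradiction.

UNSATISFIABLE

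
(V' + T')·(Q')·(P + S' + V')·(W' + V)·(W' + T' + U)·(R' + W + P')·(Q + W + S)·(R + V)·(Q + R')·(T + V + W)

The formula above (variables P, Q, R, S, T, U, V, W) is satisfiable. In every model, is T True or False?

False

Suppose T = 1.
(V') alone gives V = 0.
(Q') alone gives Q = 0.
(W') alone gives W = 0.
(S) alone gives S = 1.
(R) alone gives R = 1.
But (R') is also a unit clause — contradiction.
So every satisfying assignment has T = False.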